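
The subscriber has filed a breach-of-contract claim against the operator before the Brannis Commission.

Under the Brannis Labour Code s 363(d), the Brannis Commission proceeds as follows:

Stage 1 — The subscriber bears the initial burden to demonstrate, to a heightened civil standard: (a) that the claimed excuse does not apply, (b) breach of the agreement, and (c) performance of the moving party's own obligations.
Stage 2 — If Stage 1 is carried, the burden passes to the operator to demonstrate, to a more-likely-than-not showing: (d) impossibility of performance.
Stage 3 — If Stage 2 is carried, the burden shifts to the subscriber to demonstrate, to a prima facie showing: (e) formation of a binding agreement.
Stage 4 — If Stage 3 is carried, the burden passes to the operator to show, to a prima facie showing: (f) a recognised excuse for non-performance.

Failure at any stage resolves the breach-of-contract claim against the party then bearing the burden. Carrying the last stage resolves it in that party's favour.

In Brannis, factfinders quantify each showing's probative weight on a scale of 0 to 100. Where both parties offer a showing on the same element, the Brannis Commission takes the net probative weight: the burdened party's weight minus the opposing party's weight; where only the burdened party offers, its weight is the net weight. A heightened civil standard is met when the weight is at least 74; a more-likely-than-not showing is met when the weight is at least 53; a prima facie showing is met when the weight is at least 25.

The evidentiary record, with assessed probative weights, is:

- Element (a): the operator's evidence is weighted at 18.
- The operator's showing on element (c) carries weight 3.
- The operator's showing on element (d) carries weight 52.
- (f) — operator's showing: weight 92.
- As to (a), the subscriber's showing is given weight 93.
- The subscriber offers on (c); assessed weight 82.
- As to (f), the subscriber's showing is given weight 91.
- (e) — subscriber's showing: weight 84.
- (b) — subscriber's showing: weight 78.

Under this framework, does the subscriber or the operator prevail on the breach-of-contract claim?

subscriber

At Stage 1 the subscriber must meet a heightened civil standard (weight is at least 74): on (a) the weight is 93 less the opposing 18 gives net 75, which does reach 74, so (a) meets the standard; on (b) the weight is 78, which does reach 74, so (b) meets the standard; on (c) the weight is 82 less the opposing 3 gives net 79, which does reach 74, so (c) meets the standard.
  Stage 1 is satisfied; the onus moves to the operator.
At Stage 2 the operator must meet a more-likely-than-not showing (weight is at least 53): on (d) the weight is 52, < 53, so (d) does not meet the standard.
  The operator does not carry Stage 2.
The analysis ends at Stage 2; the subscriber prevails.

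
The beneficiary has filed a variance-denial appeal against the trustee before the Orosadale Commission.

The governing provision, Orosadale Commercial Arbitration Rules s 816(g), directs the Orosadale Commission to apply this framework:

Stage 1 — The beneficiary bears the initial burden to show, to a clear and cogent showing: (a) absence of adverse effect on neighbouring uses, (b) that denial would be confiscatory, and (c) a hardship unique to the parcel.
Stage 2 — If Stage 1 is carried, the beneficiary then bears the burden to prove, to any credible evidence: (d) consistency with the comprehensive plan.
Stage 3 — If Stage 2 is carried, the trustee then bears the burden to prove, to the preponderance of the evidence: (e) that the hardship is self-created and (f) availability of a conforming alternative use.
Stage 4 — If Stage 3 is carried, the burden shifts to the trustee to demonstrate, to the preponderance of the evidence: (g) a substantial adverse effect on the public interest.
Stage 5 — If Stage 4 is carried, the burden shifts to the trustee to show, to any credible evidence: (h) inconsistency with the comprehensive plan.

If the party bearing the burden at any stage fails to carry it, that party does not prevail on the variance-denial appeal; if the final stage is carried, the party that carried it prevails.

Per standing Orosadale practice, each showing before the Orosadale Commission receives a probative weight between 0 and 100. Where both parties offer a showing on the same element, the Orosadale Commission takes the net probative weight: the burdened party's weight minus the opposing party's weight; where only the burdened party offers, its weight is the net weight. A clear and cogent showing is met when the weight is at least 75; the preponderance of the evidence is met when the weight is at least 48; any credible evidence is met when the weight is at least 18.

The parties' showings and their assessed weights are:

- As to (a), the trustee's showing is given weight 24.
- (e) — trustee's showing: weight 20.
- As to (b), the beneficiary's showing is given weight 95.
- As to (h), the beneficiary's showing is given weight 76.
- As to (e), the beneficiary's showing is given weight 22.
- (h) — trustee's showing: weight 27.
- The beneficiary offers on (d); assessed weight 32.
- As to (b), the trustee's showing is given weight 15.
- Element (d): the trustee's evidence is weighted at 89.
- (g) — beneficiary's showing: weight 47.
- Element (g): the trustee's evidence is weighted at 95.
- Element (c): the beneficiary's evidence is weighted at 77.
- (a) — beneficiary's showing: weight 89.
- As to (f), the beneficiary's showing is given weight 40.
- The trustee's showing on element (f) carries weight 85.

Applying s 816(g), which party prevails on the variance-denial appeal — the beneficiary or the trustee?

Stage 1 — burden on beneficiary; standard: a clear and cogent showing (weight is at least 75).
    (a): 89 − 24 = 65 < 75 [not met]
    (b): 95 − 15 = 80 ≥ 75 [met]
    (c): 77 ≥ 75 [met]
  The beneficiary does not carry Stage 1.
So the trustee prevails.

trustee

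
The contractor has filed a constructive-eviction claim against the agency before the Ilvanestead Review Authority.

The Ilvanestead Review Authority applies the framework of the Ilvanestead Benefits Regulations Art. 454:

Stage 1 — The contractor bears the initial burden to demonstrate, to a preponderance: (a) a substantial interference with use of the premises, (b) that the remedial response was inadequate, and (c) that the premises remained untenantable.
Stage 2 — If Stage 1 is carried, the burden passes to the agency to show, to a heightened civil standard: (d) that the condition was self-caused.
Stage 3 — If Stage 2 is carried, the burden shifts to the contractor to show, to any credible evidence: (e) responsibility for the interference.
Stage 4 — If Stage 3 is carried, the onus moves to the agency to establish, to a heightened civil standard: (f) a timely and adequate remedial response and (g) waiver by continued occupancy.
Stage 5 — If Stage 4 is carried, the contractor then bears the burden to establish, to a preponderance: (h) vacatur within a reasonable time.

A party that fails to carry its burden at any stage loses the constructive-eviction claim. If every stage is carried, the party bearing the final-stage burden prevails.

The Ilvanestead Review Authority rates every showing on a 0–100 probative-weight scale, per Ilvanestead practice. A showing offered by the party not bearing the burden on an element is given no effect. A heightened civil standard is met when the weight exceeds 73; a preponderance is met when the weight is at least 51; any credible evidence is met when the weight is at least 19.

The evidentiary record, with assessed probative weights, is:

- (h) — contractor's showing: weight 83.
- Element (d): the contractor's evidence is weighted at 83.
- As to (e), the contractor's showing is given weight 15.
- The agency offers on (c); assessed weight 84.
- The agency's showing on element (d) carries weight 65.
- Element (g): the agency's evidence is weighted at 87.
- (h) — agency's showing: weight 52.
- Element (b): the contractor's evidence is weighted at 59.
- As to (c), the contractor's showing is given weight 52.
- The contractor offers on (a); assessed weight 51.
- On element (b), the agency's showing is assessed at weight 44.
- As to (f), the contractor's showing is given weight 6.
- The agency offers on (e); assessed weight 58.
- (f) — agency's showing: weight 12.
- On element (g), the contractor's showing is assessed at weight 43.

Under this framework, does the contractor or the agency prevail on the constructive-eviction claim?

contractor

At Stage 1 the contractor must meet a preponderance (weight is at least 51): on (a) the weight is 51, ≥ 51, so (a) meets the standard; on (b) the weight is 59 (the agency's 44 is given no effect), ≥ 51, so (b) meets the standard; on (c) the weight is 52 (the agency's 84 is given no effect), which does reach 51, so (c) meets the standard.
  The contractor carries Stage 1; the agency now bears the burden.
At Stage 2 the agency must meet a heightened civil standard (weight exceeds 73): on (d) the weight is 65 (the contractor's 83 is given no effect), ≤ 73, so (d) does not meet the standard.
  Not every element is met, so the agency fails to carry Stage 2.
The contractor prevails.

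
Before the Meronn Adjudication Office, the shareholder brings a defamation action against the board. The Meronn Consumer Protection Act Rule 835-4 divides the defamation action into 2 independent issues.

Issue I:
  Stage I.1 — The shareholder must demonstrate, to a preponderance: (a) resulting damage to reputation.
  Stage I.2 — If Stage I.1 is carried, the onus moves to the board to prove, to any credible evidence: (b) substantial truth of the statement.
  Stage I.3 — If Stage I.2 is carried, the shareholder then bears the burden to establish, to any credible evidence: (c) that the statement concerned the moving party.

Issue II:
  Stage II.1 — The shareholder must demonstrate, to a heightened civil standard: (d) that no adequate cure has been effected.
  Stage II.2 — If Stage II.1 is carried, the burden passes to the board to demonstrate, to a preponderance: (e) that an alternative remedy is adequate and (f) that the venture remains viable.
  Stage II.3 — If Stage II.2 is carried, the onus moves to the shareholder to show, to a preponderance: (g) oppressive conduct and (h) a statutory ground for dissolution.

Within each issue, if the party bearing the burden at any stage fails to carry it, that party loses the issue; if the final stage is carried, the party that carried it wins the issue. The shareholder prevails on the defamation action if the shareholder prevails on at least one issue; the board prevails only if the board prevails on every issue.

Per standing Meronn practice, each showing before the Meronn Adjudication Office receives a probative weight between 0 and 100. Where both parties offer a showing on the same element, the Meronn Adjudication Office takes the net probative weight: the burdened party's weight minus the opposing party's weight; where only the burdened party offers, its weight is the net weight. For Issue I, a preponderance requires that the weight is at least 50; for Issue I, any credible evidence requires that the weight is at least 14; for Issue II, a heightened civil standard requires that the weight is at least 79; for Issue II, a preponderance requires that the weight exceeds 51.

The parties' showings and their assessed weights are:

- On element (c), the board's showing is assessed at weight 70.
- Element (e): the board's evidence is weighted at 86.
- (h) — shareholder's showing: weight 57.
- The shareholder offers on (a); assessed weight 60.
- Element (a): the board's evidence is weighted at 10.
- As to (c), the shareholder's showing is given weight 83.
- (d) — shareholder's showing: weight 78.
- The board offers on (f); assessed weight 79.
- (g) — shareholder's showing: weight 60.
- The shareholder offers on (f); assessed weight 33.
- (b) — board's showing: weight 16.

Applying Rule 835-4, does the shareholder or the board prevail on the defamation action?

board

— Issue I —
Stage I.1 (shareholder, a preponderance, weight is at least 50): (a) net 60−10=50 ≥ 50 — meets.
  Stage I.1 carried; the burden shifts to the board.
Stage I.2 (board, any credible evidence, weight is at least 14): (b) 16 ≥ 14 — meets.
  Stage I.2 is satisfied; the onus moves to the shareholder.
Stage I.3 (shareholder, any credible evidence, weight is at least 14): (c) net 83−70=13 < 14 — fails.
  Not every element is met, so the shareholder fails to carry Stage I.3.
The analysis ends at Stage I.3; the board prevails on this issue.
— Issue II —
Stage II.1 (shareholder, a heightened civil standard, weight is at least 79): (d) 78 < 79 — fails.
  Not every element is met, so the shareholder fails to carry Stage II.1.
The board prevails on this issue.
Per-issue: Issue I → board; Issue II → board. The shareholder must prevail on at least one issue; overall, the board prevails.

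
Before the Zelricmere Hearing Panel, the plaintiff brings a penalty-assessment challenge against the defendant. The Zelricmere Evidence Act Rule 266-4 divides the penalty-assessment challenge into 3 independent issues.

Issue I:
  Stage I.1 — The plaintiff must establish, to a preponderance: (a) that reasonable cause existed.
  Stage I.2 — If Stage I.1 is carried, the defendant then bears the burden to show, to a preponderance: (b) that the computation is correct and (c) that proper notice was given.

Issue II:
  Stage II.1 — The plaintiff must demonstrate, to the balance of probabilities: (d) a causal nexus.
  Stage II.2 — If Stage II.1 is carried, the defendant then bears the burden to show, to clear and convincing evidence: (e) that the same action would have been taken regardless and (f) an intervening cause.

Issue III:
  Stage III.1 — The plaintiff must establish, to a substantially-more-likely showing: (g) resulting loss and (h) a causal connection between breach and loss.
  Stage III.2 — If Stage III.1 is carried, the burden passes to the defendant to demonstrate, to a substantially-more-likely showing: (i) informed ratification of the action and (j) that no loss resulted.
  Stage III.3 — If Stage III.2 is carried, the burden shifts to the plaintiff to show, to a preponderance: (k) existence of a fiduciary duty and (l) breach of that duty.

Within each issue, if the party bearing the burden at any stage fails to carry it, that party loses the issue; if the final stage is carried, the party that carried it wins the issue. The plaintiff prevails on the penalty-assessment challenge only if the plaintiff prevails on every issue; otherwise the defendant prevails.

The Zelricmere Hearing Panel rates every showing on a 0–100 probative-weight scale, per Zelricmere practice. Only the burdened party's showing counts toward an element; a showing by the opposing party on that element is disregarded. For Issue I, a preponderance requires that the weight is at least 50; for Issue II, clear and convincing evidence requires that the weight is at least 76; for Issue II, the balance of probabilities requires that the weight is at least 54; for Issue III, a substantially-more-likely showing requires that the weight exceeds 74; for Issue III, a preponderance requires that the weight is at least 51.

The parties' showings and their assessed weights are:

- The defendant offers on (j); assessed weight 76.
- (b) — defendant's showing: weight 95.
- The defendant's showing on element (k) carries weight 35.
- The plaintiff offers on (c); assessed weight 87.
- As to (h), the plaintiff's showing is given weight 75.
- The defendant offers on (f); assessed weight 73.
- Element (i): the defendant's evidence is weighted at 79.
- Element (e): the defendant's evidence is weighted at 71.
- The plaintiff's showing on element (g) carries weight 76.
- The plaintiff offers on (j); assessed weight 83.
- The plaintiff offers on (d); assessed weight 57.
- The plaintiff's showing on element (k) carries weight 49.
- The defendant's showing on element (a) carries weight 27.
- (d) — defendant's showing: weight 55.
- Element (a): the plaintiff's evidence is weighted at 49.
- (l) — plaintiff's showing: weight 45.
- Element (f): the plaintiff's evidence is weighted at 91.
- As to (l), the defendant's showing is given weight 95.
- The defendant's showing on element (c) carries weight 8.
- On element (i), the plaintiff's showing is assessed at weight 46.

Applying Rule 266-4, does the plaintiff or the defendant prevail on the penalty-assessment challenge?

defendant

— Issue I —
At Stage I.1 the plaintiff must meet a preponderance (weight is at least 50): on (a) the weight is 49 (the defendant's 27 is given no effect), which does not reach 50, so (a) does not meet the standard.
  Stage I.1 not carried; the plaintiff fails its burden.
The defendant prevails on this issue.
— Issue II —
At Stage II.1 the plaintiff must meet the balance of probabilities (weight is at least 54): on (d) the weight is 57 (the defendant's 55 is given no effect), which does reach 54, so (d) meets the standard.
  Stage II.1 carried; the burden shifts to the defendant.
At Stage II.2 the defendant must meet clear and convincing evidence (weight is at least 76): on (e) the weight is 71, which does not reach 76, so (e) does not meet the standard; on (f) the weight is 73 (the plaintiff's 91 is given no effect), < 76, so (f) does not meet the standard.
  Stage II.2 not carried; the defendant fails its burden.
So the plaintiff prevails on this issue.
— Issue III —
At Stage III.1 the plaintiff must meet a substantially-more-likely showing (weight exceeds 74): on (g) the weight is 76, which does exceed 74, so (g) meets the standard; on (h) the weight is 75, > 74, so (h) meets the standard.
  Stage III.1 is satisfied; the onus moves to the defendant.
At Stage III.2 the defendant must meet a substantially-more-likely showing (weight exceeds 74): on (i) the weight is 79 (the plaintiff's 46 is given no effect), > 74, so (i) meets the standard; on (j) the weight is 76 (the plaintiff's 83 is given no effect), > 74, so (j) meets the standard.
  Stage III.2 carried; the burden shifts to the plaintiff.
At Stage III.3 the plaintiff must meet a preponderance (weight is at least 51): on (k) the weight is 49 (the defendant's 35 is given no effect), < 51, so (k) does not meet the standard; on (l) the weight is 45 (the defendant's 95 is given no effect), < 51, so (l) does not meet the standard.
  Stage III.3 not carried; the plaintiff fails its burden.
So the defendant prevails on this issue.
Per-issue: Issue I → defendant; Issue II → plaintiff; Issue III → defendant. The plaintiff must prevail on every issue; overall, the defendant prevails.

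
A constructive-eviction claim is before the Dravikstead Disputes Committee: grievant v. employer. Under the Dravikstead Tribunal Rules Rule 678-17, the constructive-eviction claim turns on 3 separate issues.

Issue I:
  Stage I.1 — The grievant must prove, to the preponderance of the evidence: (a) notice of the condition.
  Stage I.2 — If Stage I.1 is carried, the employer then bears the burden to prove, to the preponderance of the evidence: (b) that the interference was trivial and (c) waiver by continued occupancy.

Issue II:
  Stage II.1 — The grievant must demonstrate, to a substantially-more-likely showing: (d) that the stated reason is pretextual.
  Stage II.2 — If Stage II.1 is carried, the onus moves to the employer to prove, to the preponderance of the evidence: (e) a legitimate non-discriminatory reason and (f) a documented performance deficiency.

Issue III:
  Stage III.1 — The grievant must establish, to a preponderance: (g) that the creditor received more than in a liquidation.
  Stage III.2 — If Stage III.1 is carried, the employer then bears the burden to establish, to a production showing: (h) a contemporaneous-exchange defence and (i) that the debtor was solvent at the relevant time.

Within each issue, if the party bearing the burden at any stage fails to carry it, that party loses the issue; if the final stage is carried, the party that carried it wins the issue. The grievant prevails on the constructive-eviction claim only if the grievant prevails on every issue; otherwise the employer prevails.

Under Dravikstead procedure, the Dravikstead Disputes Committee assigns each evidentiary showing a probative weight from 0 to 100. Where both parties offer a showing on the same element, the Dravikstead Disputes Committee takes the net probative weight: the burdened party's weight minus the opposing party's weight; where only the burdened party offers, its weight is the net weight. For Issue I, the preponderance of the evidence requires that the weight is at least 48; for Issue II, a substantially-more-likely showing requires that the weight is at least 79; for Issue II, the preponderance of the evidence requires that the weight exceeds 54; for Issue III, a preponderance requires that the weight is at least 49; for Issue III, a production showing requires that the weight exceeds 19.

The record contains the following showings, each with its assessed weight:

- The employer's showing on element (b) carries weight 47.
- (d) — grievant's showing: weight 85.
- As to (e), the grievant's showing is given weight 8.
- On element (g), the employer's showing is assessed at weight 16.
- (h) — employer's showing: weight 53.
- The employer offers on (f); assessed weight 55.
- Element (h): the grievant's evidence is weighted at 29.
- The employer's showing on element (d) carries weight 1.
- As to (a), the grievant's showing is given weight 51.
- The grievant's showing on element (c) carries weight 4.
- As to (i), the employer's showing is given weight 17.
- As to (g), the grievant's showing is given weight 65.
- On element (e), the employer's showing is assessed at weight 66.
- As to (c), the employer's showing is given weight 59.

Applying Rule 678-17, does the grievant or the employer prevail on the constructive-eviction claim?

— Issue I —
At Stage I.1 the grievant must meet the preponderance of the evidence (weight is at least 48): on (a) the weight is 51, which does reach 48, so (a) meets the standard.
  The grievant carries Stage I.1; the employer now bears the burden.
At Stage I.2 the employer must meet the preponderance of the evidence (weight is at least 48): on (b) the weight is 47, < 48, so (b) does not meet the standard; on (c) the weight is 59 less the opposing 4 gives net 55, which does reach 48, so (c) meets the standard.
  The employer does not carry Stage I.2.
So the grievant prevails on this issue.
— Issue II —
Stage II.1 — burden on grievant; standard: a substantially-more-likely showing (weight is at least 79).
    (d): 85 − 1 = 84 ≥ 79 [met]
  The grievant carries Stage II.1; the employer now bears the burden.
Stage II.2 — burden on employer; standard: the preponderance of the evidence (weight exceeds 54).
    (e): 66 − 8 = 58 > 54 [met]
    (f): 55 > 54 [met]
  The employer carries the last stage.
With every stage satisfied, the employer prevails on this issue.
— Issue III —
Stage III.1 (grievant, a preponderance, weight is at least 49): (g) net 65−16=49 ≥ 49 — meets.
  Stage III.1 is satisfied; the onus moves to the employer.
Stage III.2 (employer, a production showing, weight exceeds 19): (h) net 53−29=24 > 19 — meets; (i) 17 ≤ 19 — fails.
  Not every element is met, so the employer fails to carry Stage III.2.
The analysis ends at Stage III.2; the grievant prevails on this issue.
Per-issue: Issue I → grievant; Issue II → employer; Issue III → grievant. The grievant must prevail on every issue; overall, the employer prevails.

employer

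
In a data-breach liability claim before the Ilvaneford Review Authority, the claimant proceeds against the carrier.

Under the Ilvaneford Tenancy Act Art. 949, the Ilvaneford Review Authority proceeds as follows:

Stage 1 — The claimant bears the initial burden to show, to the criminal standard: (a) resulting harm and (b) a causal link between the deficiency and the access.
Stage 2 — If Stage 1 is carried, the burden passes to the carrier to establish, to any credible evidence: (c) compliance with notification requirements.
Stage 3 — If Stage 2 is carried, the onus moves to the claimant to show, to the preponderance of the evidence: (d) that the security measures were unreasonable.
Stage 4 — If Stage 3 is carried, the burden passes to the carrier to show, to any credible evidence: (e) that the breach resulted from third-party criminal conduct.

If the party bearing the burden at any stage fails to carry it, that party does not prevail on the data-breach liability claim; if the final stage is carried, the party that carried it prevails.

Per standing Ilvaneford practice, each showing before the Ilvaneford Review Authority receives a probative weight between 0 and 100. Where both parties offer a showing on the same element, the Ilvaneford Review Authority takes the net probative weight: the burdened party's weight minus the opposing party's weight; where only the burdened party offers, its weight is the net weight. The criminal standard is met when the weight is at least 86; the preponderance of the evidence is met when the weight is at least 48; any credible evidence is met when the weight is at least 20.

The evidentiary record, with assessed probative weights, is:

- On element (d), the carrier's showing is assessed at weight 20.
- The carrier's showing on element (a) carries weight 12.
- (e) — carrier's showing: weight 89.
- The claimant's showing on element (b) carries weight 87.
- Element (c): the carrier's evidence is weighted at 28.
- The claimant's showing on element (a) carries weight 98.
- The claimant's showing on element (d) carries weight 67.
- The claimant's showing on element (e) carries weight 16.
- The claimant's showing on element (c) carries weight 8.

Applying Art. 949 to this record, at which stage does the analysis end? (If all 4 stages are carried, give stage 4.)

Stage 1 — burden on claimant; standard: the criminal standard (weight is at least 86).
    (a): 98 − 12 = 86 ≥ 86 [met]
    (b): 87 ≥ 86 [met]
  The claimant carries Stage 1; the carrier now bears the burden.
Stage 2 — burden on carrier; standard: any credible evidence (weight is at least 20).
    (c): 28 − 8 = 20 ≥ 20 [met]
  Stage 2 is satisfied; the onus moves to the claimant.
Stage 3 — burden on claimant; standard: the preponderance of the evidence (weight is at least 48).
    (d): 67 − 20 = 47 < 48 [not met]
  Stage 3 not carried; the claimant fails its burden.
The analysis ends at Stage 3; the carrier prevails.

stage 3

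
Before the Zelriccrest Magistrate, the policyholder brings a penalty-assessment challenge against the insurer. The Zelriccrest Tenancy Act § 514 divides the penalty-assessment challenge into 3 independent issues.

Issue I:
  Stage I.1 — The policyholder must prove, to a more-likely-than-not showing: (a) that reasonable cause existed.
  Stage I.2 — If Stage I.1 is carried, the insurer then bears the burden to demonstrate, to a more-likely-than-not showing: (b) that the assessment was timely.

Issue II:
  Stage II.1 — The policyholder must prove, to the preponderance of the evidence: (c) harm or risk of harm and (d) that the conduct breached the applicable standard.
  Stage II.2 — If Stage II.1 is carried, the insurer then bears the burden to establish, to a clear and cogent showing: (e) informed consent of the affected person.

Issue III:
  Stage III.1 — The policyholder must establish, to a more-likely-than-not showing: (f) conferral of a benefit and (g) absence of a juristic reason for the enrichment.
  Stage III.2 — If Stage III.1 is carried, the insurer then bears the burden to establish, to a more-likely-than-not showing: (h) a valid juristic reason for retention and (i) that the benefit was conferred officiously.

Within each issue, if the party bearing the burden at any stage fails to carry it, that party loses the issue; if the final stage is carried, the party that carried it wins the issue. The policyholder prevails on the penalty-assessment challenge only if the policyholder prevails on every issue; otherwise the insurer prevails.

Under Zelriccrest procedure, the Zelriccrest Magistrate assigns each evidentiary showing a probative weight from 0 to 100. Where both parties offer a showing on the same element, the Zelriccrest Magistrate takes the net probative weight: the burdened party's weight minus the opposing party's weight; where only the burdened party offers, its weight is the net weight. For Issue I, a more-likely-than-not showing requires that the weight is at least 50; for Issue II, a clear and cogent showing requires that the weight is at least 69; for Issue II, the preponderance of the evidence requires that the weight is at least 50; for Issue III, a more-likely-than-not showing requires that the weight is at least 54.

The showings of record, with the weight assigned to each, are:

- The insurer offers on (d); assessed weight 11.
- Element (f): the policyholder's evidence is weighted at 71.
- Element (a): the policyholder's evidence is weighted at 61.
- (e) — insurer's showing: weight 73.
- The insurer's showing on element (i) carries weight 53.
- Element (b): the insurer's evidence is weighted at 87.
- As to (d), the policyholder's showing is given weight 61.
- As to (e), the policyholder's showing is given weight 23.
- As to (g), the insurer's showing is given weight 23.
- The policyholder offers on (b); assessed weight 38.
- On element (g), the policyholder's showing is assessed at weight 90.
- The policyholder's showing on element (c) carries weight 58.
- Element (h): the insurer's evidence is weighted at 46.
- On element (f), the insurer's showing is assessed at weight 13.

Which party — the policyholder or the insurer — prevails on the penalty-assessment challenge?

policyholder

— Issue I —
At Stage I.1 the policyholder must meet a more-likely-than-not showing (weight is at least 50): on (a) the weight is 61, which does reach 50, so (a) meets the standard.
  Stage I.1 is satisfied; the onus moves to the insurer.
At Stage I.2 the insurer must meet a more-likely-than-not showing (weight is at least 50): on (b) the weight is 87 less the opposing 38 gives net 49, which does not reach 50, so (b) does not meet the standard.
  Stage I.2 not carried; the insurer fails its burden.
So the policyholder prevails on this issue.
— Issue II —
Stage II.1 — burden on policyholder; standard: the preponderance of the evidence (weight is at least 50).
    (c): 58 ≥ 50 [met]
    (d): 61 − 11 = 50 ≥ 50 [met]
  All elements met. The burden passes to the insurer.
Stage II.2 — burden on insurer; standard: a clear and cogent showing (weight is at least 69).
    (e): 73 − 23 = 50 < 69 [not met]
  The insurer does not carry Stage II.2.
The policyholder prevails on this issue.
— Issue III —
Stage III.1 (policyholder, a more-likely-than-not showing, weight is at least 54): (f) net 71−13=58 ≥ 54 — meets; (g) net 90−23=67 ≥ 54 — meets.
  Stage III.1 carried; the burden shifts to the insurer.
Stage III.2 (insurer, a more-likely-than-not showing, weight is at least 54): (h) 46 < 54 — fails; (i) 53 < 54 — fails.
  The insurer does not carry Stage III.2.
The analysis ends at Stage III.2; the policyholder prevails on this issue.
Per-issue: Issue I → policyholder; Issue II → policyholder; Issue III → policyholder. The policyholder must prevail on every issue; overall, the policyholder prevails.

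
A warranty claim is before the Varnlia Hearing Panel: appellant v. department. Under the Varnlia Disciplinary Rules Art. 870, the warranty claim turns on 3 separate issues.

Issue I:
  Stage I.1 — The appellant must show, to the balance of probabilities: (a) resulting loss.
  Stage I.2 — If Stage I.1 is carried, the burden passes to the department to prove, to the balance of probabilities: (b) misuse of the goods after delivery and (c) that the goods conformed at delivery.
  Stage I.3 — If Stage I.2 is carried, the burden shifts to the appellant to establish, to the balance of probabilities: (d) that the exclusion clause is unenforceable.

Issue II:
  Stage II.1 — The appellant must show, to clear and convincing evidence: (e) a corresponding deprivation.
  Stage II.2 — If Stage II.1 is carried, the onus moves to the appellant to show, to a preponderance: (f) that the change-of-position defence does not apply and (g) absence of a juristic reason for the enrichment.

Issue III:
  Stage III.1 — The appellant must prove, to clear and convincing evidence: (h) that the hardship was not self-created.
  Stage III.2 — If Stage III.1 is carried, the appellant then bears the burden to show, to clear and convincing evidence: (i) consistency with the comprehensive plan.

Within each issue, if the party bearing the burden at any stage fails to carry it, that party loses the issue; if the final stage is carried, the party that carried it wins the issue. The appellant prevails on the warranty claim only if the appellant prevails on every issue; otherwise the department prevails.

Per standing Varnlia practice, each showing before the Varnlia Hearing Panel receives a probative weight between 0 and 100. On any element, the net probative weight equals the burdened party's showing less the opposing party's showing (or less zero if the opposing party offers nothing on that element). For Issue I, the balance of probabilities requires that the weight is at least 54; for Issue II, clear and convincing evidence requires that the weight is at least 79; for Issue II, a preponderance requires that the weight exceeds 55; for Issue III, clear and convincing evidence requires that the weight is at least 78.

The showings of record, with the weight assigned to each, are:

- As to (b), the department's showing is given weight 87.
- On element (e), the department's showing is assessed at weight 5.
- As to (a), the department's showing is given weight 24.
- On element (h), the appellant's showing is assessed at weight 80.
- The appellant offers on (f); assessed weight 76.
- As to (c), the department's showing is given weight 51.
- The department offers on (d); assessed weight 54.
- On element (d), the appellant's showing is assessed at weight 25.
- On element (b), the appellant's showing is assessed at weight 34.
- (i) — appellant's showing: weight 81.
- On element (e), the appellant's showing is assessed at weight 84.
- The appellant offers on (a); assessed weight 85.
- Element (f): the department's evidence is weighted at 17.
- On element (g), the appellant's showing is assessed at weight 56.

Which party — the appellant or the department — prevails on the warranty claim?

— Issue I —
Stage I.1 (appellant, the balance of probabilities, weight is at least 54): (a) net 85−24=61 ≥ 54 — meets.
  The appellant carries Stage I.1; the department now bears the burden.
Stage I.2 (department, the balance of probabilities, weight is at least 54): (b) net 87−34=53 < 54 — fails; (c) 51 < 54 — fails.
  Stage I.2 not carried; the department fails its burden.
The appellant prevails on this issue.
— Issue II —
At Stage II.1 the appellant must meet clear and convincing evidence (weight is at least 79): on (e) the weight is 84 less the opposing 5 gives net 79, which does reach 79, so (e) meets the standard.
  Stage II.1 carried; the burden remains with the appellant.
At Stage II.2 the appellant must meet a preponderance (weight exceeds 55): on (f) the weight is 76 less the opposing 17 gives net 59, > 55, so (f) meets the standard; on (g) the weight is 56, > 55, so (g) meets the standard.
  Stage II.2 carried; the final stage is satisfied.
Every stage carried; the appellant prevails on this issue.
— Issue III —
Stage III.1 (appellant, clear and convincing evidence, weight is at least 78): (h) 80 ≥ 78 — meets.
  Stage III.1 is satisfied; the appellant continues to bear the burden.
Stage III.2 (appellant, clear and convincing evidence, weight is at least 78): (i) 81 ≥ 78 — meets.
  The appellant carries the last stage.
All stages carried — the appellant prevails on this issue.
Per-issue: Issue I → appellant; Issue II → appellant; Issue III → appellant. The appellant must prevail on every issue; overall, the appellant prevails.

appellant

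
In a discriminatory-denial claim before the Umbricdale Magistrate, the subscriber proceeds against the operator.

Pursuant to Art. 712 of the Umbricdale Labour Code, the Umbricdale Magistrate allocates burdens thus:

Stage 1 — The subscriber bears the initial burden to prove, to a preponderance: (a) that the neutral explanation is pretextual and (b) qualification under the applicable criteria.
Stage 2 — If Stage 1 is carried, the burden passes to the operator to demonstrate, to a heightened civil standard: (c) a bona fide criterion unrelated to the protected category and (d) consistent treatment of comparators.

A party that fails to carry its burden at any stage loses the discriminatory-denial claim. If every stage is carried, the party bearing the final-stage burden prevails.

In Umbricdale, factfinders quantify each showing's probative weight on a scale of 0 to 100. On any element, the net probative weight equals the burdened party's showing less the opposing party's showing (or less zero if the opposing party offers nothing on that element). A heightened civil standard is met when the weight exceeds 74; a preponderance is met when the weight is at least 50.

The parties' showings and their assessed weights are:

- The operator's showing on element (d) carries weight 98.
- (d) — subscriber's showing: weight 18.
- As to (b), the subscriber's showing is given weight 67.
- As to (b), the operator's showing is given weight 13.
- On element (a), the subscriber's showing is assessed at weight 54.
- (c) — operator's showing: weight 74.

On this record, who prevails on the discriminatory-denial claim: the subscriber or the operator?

subscriber

Stage 1 (subscriber, a preponderance, weight is at least 50): (a) 54 ≥ 50 — meets; (b) net 67−13=54 ≥ 50 — meets.
  All elements met. The burden passes to the operator.
Stage 2 (operator, a heightened civil standard, weight exceeds 74): (c) 74 ≤ 74 — fails; (d) net 98−18=80 > 74 — meets.
  Stage 2 not carried; the operator fails its burden.
The subscriber prevails.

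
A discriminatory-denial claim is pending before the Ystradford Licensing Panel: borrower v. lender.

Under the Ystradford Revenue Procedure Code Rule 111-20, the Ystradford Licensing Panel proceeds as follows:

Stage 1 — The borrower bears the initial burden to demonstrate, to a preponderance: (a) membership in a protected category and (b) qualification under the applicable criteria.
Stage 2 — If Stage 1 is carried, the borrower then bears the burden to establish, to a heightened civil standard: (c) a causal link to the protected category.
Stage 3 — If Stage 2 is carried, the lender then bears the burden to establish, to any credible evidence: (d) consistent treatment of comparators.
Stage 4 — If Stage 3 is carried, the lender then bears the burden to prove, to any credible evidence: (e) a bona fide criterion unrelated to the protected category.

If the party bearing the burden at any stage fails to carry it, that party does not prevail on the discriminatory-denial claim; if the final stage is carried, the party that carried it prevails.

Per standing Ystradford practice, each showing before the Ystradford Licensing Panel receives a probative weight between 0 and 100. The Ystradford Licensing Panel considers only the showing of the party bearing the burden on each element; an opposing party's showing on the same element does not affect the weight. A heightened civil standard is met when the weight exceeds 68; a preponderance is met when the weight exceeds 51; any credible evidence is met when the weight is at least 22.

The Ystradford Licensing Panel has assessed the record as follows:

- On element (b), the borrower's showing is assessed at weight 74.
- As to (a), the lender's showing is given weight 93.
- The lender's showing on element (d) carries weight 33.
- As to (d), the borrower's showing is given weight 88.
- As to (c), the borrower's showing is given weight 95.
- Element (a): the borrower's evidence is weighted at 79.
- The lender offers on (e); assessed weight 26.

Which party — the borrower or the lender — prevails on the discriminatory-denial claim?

Stage 1 — burden on borrower; standard: a preponderance (weight exceeds 51).
    (a): 79 (lender's 93 disregarded) > 51 [met]
    (b): 74 > 51 [met]
  Stage 1 carried; the burden remains with the borrower.
Stage 2 — burden on borrower; standard: a heightened civil standard (weight exceeds 68).
    (c): 95 > 68 [met]
  The borrower carries Stage 2; the lender now bears the burden.
Stage 3 — burden on lender; standard: any credible evidence (weight is at least 22).
    (d): 33 (borrower's 88 disregarded) ≥ 22 [met]
  Stage 3 carried; the burden remains with the lender.
Stage 4 — burden on lender; standard: any credible evidence (weight is at least 22).
    (e): 26 ≥ 22 [met]
  Stage 4 carried; the final stage is satisfied.
With every stage satisfied, the lender prevails.

lender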